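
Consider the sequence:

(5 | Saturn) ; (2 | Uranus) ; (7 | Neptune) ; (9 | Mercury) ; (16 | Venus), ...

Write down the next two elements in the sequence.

First entry: each term is the sum of the two before it; 5, 2, 7, 9, 16 → 25 → 41.
Planet goes Saturn, Uranus, Neptune, Mercury, Venus → Earth → Mars (runs through the planets Mercury→Neptune).
Putting the parts together: (25 | Earth) and then (41 | Mars).

(25 | Earth), (41 | Mars)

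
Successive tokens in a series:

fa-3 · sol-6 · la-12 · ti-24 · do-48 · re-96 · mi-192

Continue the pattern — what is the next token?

fa-384

Note — runs through the solfège scale do→ti: fa, sol, la, ti, do, re, mi → fa.
Second component: ×2 each step, so 3, 6, 12, 24, 48, 96, 192 → 384.
So the next token is fa-384.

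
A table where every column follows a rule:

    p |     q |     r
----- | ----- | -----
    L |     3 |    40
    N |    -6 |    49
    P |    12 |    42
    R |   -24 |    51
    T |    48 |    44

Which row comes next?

V  -96  53

Column p: L, N, P, R, T → V (letters move forward 2 places in the alphabet).
Column q: 3, -6, 12, -24, 48 → -96 (×(-2) each step).
Column r goes 40, 49, 42, 51, 44 → 53 (alternating steps +9, −7, +9, −7, …).
Putting it together: V  -96  53.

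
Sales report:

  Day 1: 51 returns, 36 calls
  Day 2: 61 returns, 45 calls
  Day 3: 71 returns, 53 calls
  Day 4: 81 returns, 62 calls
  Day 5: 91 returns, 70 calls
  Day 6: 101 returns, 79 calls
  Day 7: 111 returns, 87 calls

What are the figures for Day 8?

121 returns, 96 calls

Returns goes 51, 61, 71, 81, 91, 101, 111 → 121 (+10 each step).
Calls: alternating steps +9, +8, +9, +8, …; 36, 45, 53, 62, 70, 79, 87 → 96.
Putting it together: 121 returns, 96 calls.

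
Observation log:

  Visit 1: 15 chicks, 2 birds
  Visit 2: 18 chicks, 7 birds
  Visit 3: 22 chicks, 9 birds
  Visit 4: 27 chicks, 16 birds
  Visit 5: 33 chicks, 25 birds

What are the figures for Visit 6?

40 chicks, 41 birds

Chicks goes 15, 18, 22, 27, 33 → 40 (differences are 3, 4, 5, … (increasing by 1 each time)).
Birds: each term is the sum of the two before it, so 2, 7, 9, 16, 25 → 41.
Putting it together: 40 chicks, 41 birds.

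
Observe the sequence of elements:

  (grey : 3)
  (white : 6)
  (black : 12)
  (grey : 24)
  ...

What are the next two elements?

(white : 48), (black : 96)

For the shade, repeats grey → white → black: grey, white, black, grey → white → black.
For the second part, ×2 each step: 3, 6, 12, 24 → 48 → 96.
Putting the parts together: (white : 48) and then (black : 96).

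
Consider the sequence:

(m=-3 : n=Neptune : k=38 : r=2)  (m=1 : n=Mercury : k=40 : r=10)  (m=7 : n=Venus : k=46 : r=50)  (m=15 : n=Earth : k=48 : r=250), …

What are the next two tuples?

(m=25 : n=Mars : k=54 : r=1250), (m=37 : n=Jupiter : k=56 : r=6250)

M: -3, 1, 7, 15 → 25 → 37 (differences are 4, 6, 8, … (increasing by 2 each time)).
N: runs through the planets Mercury→Neptune; Neptune, Mercury, Venus, Earth → Mars → Jupiter.
K — alternating steps +2, +6, +2, +6, …: 38, 40, 46, 48 → 54 → 56.
R — ×5 each step: 2, 10, 50, 250 → 1250 → 6250.
So the next two tuples are (m=25 : n=Mars : k=54 : r=1250) and (m=37 : n=Jupiter : k=56 : r=6250).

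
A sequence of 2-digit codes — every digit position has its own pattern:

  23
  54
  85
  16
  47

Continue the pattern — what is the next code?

First digit: +3 each step, mod 10, so 2, 5, 8, 1, 4 → 7.
Second digit: +1 each step, mod 10; 3, 4, 5, 6, 7 → 8.
Putting it together: 78.

78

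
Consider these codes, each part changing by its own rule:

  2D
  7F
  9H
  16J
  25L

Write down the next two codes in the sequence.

For the first component, each term is the sum of the two before it: 2, 7, 9, 16, 25 → 41 → 66.
Letter — letters move forward 2 places in the alphabet: D, F, H, J, L → N → P.
So the next two codes are 41N and 66P.

41N then 66P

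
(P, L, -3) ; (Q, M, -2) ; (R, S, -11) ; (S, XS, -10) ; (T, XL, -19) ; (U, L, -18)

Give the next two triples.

(V, M, -27), (W, S, -26)

Letter: letters move forward 1 place in the alphabet; P, Q, R, S, T, U → V → W.
Size: L, M, S, XS, XL, L → M → S (repeats L → M → S → XS → XL).
Third slot: -3, -2, -11, -10, -19, -18 → -27 → -26 (alternating steps +1, −9, +1, −9, …).
Putting the parts together: (V, M, -27) and then (W, S, -26).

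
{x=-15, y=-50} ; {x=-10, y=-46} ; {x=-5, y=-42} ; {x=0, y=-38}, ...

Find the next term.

{x=5, y=-34}

X: +5 each step, so -15, -10, -5, 0 → 5.
Y goes -50, -46, -42, -38 → -34 (+4 each step).
So the next term is {x=5, y=-34}.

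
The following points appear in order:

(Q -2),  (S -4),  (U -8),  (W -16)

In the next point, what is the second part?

Second part — ×2 each step: -2, -4, -8, -16 → -32.

-32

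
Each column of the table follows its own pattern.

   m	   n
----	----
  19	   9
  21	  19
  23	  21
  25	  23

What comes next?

Column m goes 19, 21, 23, 25 → 27 (+2 each step).
Column n goes 9, 19, 21, 23 → 25 (always the previous value of the column m).
Combining the parts gives 27  25.

27  25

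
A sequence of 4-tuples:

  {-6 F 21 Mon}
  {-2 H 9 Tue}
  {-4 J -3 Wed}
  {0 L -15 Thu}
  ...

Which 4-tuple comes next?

First component: -6, -2, -4, 0 → -2 (alternating steps +4, −2, +4, −2, …).
Letter goes F, H, J, L → N (letters move forward 2 places in the alphabet).
Third component: −12 each step, so 21, 9, -3, -15 → -27.
For the day, runs through the weekdays Mon→Sun: Mon, Tue, Wed, Thu → Fri.
Combining the parts gives {-2 N -27 Fri}.

{-2 N -27 Fri}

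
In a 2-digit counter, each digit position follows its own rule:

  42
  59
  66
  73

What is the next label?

80

First digit goes 4, 5, 6, 7 → 8 (+1 each step, mod 10).
Second digit — −3 each step, mod 10: 2, 9, 6, 3 → 0.
So the next label is 80.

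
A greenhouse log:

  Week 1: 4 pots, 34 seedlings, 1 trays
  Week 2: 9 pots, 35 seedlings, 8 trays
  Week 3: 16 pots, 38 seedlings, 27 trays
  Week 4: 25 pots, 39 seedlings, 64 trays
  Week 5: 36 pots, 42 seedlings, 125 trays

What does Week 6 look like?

49 pots, 43 seedlings, 216 trays

Pots: 4, 9, 16, 25, 36 → 49 (perfect squares: 2², 3², 4², …).
For the seedlings, alternating steps +1, +3, +1, +3, …: 34, 35, 38, 39, 42 → 43.
Trays: perfect cubes: 1³, 2³, 3³, …; 1, 8, 27, 64, 125 → 216.
Putting it together: 49 pots, 43 seedlings, 216 trays.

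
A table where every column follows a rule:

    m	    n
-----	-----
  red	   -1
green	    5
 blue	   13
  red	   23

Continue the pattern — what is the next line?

Column m: red, green, blue, red → green (repeats red → green → blue).
Column n: differences are 6, 8, 10, … (increasing by 2 each time); -1, 5, 13, 23 → 35.
Putting it together: green  35.

green  35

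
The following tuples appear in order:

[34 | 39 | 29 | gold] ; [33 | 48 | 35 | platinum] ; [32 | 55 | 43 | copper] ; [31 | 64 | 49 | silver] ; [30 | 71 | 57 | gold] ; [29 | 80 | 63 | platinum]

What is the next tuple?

[28 | 87 | 71 | copper]

First coordinate: −1 each step; 34, 33, 32, 31, 30, 29 → 28.
Second coordinate: alternating steps +9, +7, +9, +7, …, so 39, 48, 55, 64, 71, 80 → 87.
For the third coordinate, alternating steps +6, +8, +6, +8, …: 29, 35, 43, 49, 57, 63 → 71.
Metal: repeats gold → platinum → copper → silver, so gold, platinum, copper, silver, gold, platinum → copper.
Putting it together: [28 | 87 | 71 | copper].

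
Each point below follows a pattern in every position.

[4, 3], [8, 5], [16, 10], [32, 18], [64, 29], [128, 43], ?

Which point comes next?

First component: ×2 each step, so 4, 8, 16, 32, 64, 128 → 256.
For the second component, differences are 2, 5, 8, … (increasing by 3 each time): 3, 5, 10, 18, 29, 43 → 60.
Combining the parts gives [256, 60].

[256, 60]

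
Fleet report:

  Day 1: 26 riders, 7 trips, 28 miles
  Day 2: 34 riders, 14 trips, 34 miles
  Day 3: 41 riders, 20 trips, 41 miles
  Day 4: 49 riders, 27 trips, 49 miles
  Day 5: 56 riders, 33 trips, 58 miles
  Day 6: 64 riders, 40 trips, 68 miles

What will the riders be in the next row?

71

Riders: alternating steps +8, +7, +8, +7, …; 26, 34, 41, 49, 56, 64 → 71.
Trips: 7, 14, 20, 27, 33, 40 → 46 (alternating steps +7, +6, +7, +6, …).
Miles — differences are 6, 7, 8, … (increasing by 1 each time): 28, 34, 41, 49, 58, 68 → 79.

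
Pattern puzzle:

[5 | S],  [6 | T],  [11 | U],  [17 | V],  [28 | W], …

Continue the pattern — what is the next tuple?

[45 | X]

First entry: 5, 6, 11, 17, 28 → 45 (each term is the sum of the two before it).
Letter: letters move forward 1 place in the alphabet; S, T, U, V, W → X.
So the next tuple is [45 | X].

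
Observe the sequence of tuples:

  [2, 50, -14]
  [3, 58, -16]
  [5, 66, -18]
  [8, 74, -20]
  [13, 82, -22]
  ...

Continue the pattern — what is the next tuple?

[21, 90, -24]

First entry: each term is the sum of the two before it, so 2, 3, 5, 8, 13 → 21.
Second entry: +8 each step, so 50, 58, 66, 74, 82 → 90.
Third entry: -14, -16, -18, -20, -22 → -24 (−2 each step).
Combining the parts gives [21, 90, -24].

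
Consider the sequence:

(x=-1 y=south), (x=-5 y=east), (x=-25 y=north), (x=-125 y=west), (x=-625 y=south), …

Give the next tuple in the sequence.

(x=-3125 y=east)

X — ×5 each step: -1, -5, -25, -125, -625 → -3125.
Y: south, east, north, west, south → east (repeats south → east → north → west).
So the next tuple is (x=-3125 y=east).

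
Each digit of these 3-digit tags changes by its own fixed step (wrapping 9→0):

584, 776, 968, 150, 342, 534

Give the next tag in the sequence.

726

First digit: +2 each step, mod 10, so 5, 7, 9, 1, 3, 5 → 7.
Second digit — −1 each step, mod 10: 8, 7, 6, 5, 4, 3 → 2.
Third digit goes 4, 6, 8, 0, 2, 4 → 6 (+2 each step, mod 10).
So the next tag is 726.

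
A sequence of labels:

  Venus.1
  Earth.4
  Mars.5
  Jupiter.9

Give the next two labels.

Saturn.14 then Uranus.23

Planet goes Venus, Earth, Mars, Jupiter → Saturn → Uranus (runs through the planets Mercury→Neptune).
Second component — each term is the sum of the two before it: 1, 4, 5, 9 → 14 → 23.
Putting the parts together: Saturn.14 and then Uranus.23.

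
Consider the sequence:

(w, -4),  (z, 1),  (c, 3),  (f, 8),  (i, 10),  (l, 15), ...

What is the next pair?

(o, 17)

Letter: letters move forward 3 places in the alphabet, wrapping Z→A, so w, z, c, f, i, l → o.
Second entry: alternating steps +5, +2, +5, +2, …, so -4, 1, 3, 8, 10, 15 → 17.
Combining the parts gives (o, 17).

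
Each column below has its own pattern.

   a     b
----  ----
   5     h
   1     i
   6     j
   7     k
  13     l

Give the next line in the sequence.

Column a: each term is the sum of the two before it, so 5, 1, 6, 7, 13 → 20.
Column b: letters move forward 1 place in the alphabet; h, i, j, k, l → m.
Combining the parts gives 20  m.

20  m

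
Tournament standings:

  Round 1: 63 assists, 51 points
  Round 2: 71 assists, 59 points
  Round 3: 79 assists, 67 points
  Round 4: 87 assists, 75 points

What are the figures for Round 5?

95 assists, 83 points

Assists: 63, 71, 79, 87 → 95 (+8 each step).
Points: always 12 less than the assists; 51, 59, 67, 75 → 83.
Combining the parts gives 95 assists, 83 points.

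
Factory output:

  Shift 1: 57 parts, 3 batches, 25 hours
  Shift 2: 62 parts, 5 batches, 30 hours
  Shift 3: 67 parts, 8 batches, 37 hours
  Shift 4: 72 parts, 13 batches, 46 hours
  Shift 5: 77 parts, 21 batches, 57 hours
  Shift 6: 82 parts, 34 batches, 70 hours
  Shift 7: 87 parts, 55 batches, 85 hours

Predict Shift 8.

Parts goes 57, 62, 67, 72, 77, 82, 87 → 92 (+5 each step).
Batches: each term is the sum of the two before it; 3, 5, 8, 13, 21, 34, 55 → 89.
Hours: 25, 30, 37, 46, 57, 70, 85 → 102 (differences are 5, 7, 9, … (increasing by 2 each time)).
Combining the parts gives 92 parts, 89 batches, 102 hours.

92 parts, 89 batches, 102 hours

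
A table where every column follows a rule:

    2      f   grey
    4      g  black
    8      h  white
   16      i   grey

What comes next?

32  j  black

First component — ×2 each step: 2, 4, 8, 16 → 32.
For the letter, letters move forward 1 place in the alphabet: f, g, h, i → j.
For the shade, repeats grey → black → white: grey, black, white, grey → black.
So the next row is 32  j  black.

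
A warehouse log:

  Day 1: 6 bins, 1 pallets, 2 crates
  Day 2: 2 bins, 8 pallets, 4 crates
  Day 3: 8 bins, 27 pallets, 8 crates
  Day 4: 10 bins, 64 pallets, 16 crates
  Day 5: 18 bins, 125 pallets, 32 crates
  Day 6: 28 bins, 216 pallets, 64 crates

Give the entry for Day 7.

46 bins, 343 pallets, 128 crates

Bins — each term is the sum of the two before it: 6, 2, 8, 10, 18, 28 → 46.
Pallets: perfect cubes: 1³, 2³, 3³, …, so 1, 8, 27, 64, 125, 216 → 343.
Crates: 2, 4, 8, 16, 32, 64 → 128 (×2 each step).
Putting it together: 46 bins, 343 pallets, 128 crates.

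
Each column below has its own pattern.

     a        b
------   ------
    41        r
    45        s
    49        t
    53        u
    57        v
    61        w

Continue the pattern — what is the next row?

65  x

Column a: +4 each step, so 41, 45, 49, 53, 57, 61 → 65.
Column b: letters move forward 1 place in the alphabet, so r, s, t, u, v, w → x.
Combining the parts gives 65  x.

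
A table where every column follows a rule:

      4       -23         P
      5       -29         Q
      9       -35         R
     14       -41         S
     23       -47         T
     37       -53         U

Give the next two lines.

First component: 4, 5, 9, 14, 23, 37 → 60 → 97 (each term is the sum of the two before it).
For the second component, −6 each step: -23, -29, -35, -41, -47, -53 → -59 → -65.
Letter: P, Q, R, S, T, U → V → W (letters move forward 1 place in the alphabet).
Putting the parts together: 60  -59  V and then 97  -65  W.

60  -59  V; 97  -65  W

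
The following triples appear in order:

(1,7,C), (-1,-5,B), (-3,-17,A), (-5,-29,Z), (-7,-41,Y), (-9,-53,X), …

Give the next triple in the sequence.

(-11,-65,W)

First component goes 1, -1, -3, -5, -7, -9 → -11 (−2 each step).
Second component — −12 each step: 7, -5, -17, -29, -41, -53 → -65.
Letter goes C, B, A, Z, Y, X → W (letters move back 1 place in the alphabet, wrapping A→Z).
Combining the parts gives (-11,-65,W).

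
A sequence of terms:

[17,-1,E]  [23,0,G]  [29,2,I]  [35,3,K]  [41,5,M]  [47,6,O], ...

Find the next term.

First part: +6 each step, so 17, 23, 29, 35, 41, 47 → 53.
Second part: -1, 0, 2, 3, 5, 6 → 8 (alternating steps +1, +2, +1, +2, …).
Letter — letters move forward 2 places in the alphabet: E, G, I, K, M, O → Q.
Combining the parts gives [53,8,Q].

[53,8,Q]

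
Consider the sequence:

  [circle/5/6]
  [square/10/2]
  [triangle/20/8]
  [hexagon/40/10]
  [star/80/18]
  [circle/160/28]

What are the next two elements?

[square/320/46], [triangle/640/74]

Shape: circle, square, triangle, hexagon, star, circle → square → triangle (repeats circle → square → triangle → hexagon → star).
Second component: 5, 10, 20, 40, 80, 160 → 320 → 640 (×2 each step).
Third component: 6, 2, 8, 10, 18, 28 → 46 → 74 (each term is the sum of the two before it).
Putting the parts together: [square/320/46] and then [triangle/640/74].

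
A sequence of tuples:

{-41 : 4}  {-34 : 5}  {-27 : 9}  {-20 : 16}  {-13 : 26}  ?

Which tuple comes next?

{-6 : 39}

First slot goes -41, -34, -27, -20, -13 → -6 (+7 each step).
Second slot goes 4, 5, 9, 16, 26 → 39 (differences are 1, 4, 7, … (increasing by 3 each time)).
Putting it together: {-6 : 39}.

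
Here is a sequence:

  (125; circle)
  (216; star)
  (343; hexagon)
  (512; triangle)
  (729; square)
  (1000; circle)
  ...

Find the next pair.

(1331; star)

First component — perfect cubes: 5³, 6³, 7³, …: 125, 216, 343, 512, 729, 1000 → 1331.
Shape: repeats circle → star → hexagon → triangle → square; circle, star, hexagon, triangle, square, circle → star.
Combining the parts gives (1331; star).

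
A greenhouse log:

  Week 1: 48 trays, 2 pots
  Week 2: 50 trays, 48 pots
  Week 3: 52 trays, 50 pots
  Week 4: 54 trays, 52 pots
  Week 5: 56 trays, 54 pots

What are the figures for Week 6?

Trays goes 48, 50, 52, 54, 56 → 58 (+2 each step).
Pots: 2, 48, 50, 52, 54 → 56 (always the previous value of the trays).
So the next line is 58 trays, 56 pots.

58 trays, 56 pots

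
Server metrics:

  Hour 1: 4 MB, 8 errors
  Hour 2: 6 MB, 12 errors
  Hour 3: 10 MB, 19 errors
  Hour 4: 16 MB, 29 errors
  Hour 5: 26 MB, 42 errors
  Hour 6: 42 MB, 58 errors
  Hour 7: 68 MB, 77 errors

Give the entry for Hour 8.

MB: each term is the sum of the two before it, so 4, 6, 10, 16, 26, 42, 68 → 110.
Errors — differences are 4, 7, 10, … (increasing by 3 each time): 8, 12, 19, 29, 42, 58, 77 → 99.
Putting it together: 110 MB, 99 errors.

110 MB, 99 errors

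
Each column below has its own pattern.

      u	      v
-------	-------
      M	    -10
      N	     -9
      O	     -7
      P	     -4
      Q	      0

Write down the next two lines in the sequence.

Column u: M, N, O, P, Q → R → S (letters move forward 1 place in the alphabet).
Column v: differences are 1, 2, 3, … (increasing by 1 each time), so -10, -9, -7, -4, 0 → 5 → 11.
Putting the parts together: R  5 and then S  11.

R  5; S  11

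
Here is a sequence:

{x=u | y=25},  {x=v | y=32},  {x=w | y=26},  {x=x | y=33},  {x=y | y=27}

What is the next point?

{x=z | y=34}

X: letters move forward 1 place in the alphabet; u, v, w, x, y → z.
Y: alternating steps +7, −6, +7, −6, …, so 25, 32, 26, 33, 27 → 34.
So the next point is {x=z | y=34}.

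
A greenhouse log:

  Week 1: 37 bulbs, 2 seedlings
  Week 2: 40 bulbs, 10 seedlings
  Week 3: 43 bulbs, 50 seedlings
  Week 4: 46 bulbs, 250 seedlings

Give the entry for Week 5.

49 bulbs, 1250 seedlings

Bulbs: +3 each step, so 37, 40, 43, 46 → 49.
Seedlings: ×5 each step; 2, 10, 50, 250 → 1250.
So the next line is 49 bulbs, 1250 seedlings.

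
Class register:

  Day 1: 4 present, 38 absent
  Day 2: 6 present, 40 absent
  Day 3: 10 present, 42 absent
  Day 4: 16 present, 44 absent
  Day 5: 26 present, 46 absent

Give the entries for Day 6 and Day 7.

42 present, 48 absent; 68 present, 50 absent

Present: each term is the sum of the two before it; 4, 6, 10, 16, 26 → 42 → 68.
Absent goes 38, 40, 42, 44, 46 → 48 → 50 (+2 each step).
Putting the parts together: 42 present, 48 absent and then 68 present, 50 absent.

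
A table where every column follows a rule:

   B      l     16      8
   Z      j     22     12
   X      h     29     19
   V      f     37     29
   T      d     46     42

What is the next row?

R  b  56  58

For the first letter, letters move back 2 places in the alphabet, wrapping A→Z: B, Z, X, V, T → R.
Second letter: letters move back 2 places in the alphabet, so l, j, h, f, d → b.
Third component: differences are 6, 7, 8, … (increasing by 1 each time), so 16, 22, 29, 37, 46 → 56.
Fourth component goes 8, 12, 19, 29, 42 → 58 (differences are 4, 7, 10, … (increasing by 3 each time)).
Putting it together: R  b  56  58.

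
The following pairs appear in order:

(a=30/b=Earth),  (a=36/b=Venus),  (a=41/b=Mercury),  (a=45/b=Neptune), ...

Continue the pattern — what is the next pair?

For the a, differences are 6, 5, 4, … (decreasing by 1 each time): 30, 36, 41, 45 → 48.
B: Earth, Venus, Mercury, Neptune → Uranus (runs backward through the planets Mercury→Neptune).
Putting it together: (a=48/b=Uranus).

(a=48/b=Uranus)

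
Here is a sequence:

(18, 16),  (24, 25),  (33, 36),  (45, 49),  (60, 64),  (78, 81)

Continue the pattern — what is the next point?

First slot: differences are 6, 9, 12, … (increasing by 3 each time), so 18, 24, 33, 45, 60, 78 → 99.
Second slot: perfect squares: 4², 5², 6², …; 16, 25, 36, 49, 64, 81 → 100.
So the next point is (99, 100).

(99, 100)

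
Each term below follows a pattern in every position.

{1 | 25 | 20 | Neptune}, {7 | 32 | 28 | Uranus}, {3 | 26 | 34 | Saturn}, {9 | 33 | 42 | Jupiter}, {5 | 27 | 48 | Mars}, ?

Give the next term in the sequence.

{11 | 34 | 56 | Earth}

For the first coordinate, alternating steps +6, −4, +6, −4, …: 1, 7, 3, 9, 5 → 11.
Second coordinate: alternating steps +7, −6, +7, −6, …, so 25, 32, 26, 33, 27 → 34.
Third coordinate: alternating steps +8, +6, +8, +6, …; 20, 28, 34, 42, 48 → 56.
Planet goes Neptune, Uranus, Saturn, Jupiter, Mars → Earth (runs backward through the planets Mercury→Neptune).
So the next term is {11 | 34 | 56 | Earth}.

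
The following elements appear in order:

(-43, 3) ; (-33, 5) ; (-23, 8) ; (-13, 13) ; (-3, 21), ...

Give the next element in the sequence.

First value — +10 each step: -43, -33, -23, -13, -3 → 7.
Second value: each term is the sum of the two before it, so 3, 5, 8, 13, 21 → 34.
So the next element is (7, 34).

(7, 34)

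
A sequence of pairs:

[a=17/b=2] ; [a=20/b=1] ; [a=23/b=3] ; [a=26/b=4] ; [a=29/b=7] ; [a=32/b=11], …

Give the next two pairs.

A: 17, 20, 23, 26, 29, 32 → 35 → 38 (+3 each step).
B: each term is the sum of the two before it, so 2, 1, 3, 4, 7, 11 → 18 → 29.
So the next two pairs are [a=35/b=18] and [a=38/b=29].

[a=35/b=18], [a=38/b=29]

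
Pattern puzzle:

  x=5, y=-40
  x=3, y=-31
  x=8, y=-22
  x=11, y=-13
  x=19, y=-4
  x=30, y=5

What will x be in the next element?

X: each term is the sum of the two before it; 5, 3, 8, 11, 19, 30 → 49.

49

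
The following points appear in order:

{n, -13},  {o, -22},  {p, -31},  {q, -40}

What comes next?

Letter goes n, o, p, q → r (letters move forward 1 place in the alphabet).
Second component — −9 each step: -13, -22, -31, -40 → -49.
Putting it together: {r, -49}.

{r, -49}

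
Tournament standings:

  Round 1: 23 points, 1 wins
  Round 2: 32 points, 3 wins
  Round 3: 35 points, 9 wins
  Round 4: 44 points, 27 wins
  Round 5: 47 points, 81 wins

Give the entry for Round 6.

Points — alternating steps +9, +3, +9, +3, …: 23, 32, 35, 44, 47 → 56.
Wins — ×3 each step: 1, 3, 9, 27, 81 → 243.
So the next row is 56 points, 243 wins.

56 points, 243 wins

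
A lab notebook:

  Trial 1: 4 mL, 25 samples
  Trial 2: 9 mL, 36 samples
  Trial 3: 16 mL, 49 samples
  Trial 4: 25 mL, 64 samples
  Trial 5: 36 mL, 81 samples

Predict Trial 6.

ML: perfect squares: 2², 3², 4², …; 4, 9, 16, 25, 36 → 49.
For the samples, perfect squares: 5², 6², 7², …: 25, 36, 49, 64, 81 → 100.
Putting it together: 49 mL, 100 samples.

49 mL, 100 samples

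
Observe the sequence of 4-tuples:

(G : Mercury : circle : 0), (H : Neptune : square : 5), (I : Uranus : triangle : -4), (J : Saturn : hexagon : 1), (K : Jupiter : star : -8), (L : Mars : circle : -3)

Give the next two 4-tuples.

Letter — letters move forward 1 place in the alphabet: G, H, I, J, K, L → M → N.
Planet: runs backward through the planets Mercury→Neptune, so Mercury, Neptune, Uranus, Saturn, Jupiter, Mars → Earth → Venus.
For the shape, repeats circle → square → triangle → hexagon → star: circle, square, triangle, hexagon, star, circle → square → triangle.
Fourth slot — alternating steps +5, −9, +5, −9, …: 0, 5, -4, 1, -8, -3 → -12 → -7.
So the next two 4-tuples are (M : Earth : square : -12) and (N : Venus : triangle : -7).

(M : Earth : square : -12), (N : Venus : triangle : -7)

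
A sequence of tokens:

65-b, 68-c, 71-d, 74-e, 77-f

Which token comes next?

First component goes 65, 68, 71, 74, 77 → 80 (+3 each step).
Letter: letters move forward 1 place in the alphabet, so b, c, d, e, f → g.
So the next token is 80-g.

80-g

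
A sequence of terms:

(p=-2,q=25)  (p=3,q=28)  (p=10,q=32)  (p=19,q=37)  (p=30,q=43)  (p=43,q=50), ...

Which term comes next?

P: differences are 5, 7, 9, … (increasing by 2 each time), so -2, 3, 10, 19, 30, 43 → 58.
Q goes 25, 28, 32, 37, 43, 50 → 58 (differences are 3, 4, 5, … (increasing by 1 each time)).
Putting it together: (p=58,q=58).

(p=58,q=58)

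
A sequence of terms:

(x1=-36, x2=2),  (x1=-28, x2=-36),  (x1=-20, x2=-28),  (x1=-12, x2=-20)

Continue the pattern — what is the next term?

X1: +8 each step; -36, -28, -20, -12 → -4.
For the x2, always the previous value of the x1: 2, -36, -28, -20 → -12.
Putting it together: (x1=-4, x2=-12).

(x1=-4, x2=-12)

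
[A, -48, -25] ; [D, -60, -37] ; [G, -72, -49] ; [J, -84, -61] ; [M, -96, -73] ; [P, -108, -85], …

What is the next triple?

Letter goes A, D, G, J, M, P → S (letters move forward 3 places in the alphabet).
Second component goes -48, -60, -72, -84, -96, -108 → -120 (−12 each step).
For the third component, −12 each step: -25, -37, -49, -61, -73, -85 → -97.
Combining the parts gives [S, -120, -97].

[S, -120, -97]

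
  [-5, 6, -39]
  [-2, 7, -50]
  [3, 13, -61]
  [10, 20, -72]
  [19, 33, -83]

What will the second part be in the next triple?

First part: differences are 3, 5, 7, … (increasing by 2 each time), so -5, -2, 3, 10, 19 → 30.
Second part goes 6, 7, 13, 20, 33 → 53 (each term is the sum of the two before it).
Third part: −11 each step; -39, -50, -61, -72, -83 → -94.

53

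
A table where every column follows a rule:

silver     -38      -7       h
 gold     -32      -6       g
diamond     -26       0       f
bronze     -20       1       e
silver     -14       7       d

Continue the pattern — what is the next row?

Rank: repeats silver → gold → diamond → bronze, so silver, gold, diamond, bronze, silver → gold.
Second component: +6 each step; -38, -32, -26, -20, -14 → -8.
For the third component, alternating steps +1, +6, +1, +6, …: -7, -6, 0, 1, 7 → 8.
For the letter, letters move back 1 place in the alphabet: h, g, f, e, d → c.
Combining the parts gives gold  -8  8  c.

gold  -8  8  c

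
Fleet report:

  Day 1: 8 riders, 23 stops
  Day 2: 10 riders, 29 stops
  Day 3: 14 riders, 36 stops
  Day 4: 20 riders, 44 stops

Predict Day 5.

Riders: differences are 2, 4, 6, … (increasing by 2 each time), so 8, 10, 14, 20 → 28.
Stops: differences are 6, 7, 8, … (increasing by 1 each time), so 23, 29, 36, 44 → 53.
Combining the parts gives 28 riders, 53 stops.

28 riders, 53 stops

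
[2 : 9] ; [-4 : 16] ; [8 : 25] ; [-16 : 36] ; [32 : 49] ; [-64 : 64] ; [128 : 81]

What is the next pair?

For the first coordinate, ×(-2) each step: 2, -4, 8, -16, 32, -64, 128 → -256.
Second coordinate: perfect squares: 3², 4², 5², …, so 9, 16, 25, 36, 49, 64, 81 → 100.
So the next pair is [-256 : 100].

[-256 : 100]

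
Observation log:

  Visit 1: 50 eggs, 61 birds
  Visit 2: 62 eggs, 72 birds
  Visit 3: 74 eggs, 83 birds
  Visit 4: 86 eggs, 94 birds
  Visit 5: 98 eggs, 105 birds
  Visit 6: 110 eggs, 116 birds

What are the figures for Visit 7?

Eggs: +12 each step; 50, 62, 74, 86, 98, 110 → 122.
For the birds, +11 each step: 61, 72, 83, 94, 105, 116 → 127.
Putting it together: 122 eggs, 127 birds.

122 eggs, 127 birds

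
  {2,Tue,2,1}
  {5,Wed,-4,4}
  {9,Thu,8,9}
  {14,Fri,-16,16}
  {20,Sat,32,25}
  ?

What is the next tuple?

{27,Sun,-64,36}

For the first value, differences are 3, 4, 5, … (increasing by 1 each time): 2, 5, 9, 14, 20 → 27.
Day: runs through the weekdays Mon→Sun; Tue, Wed, Thu, Fri, Sat → Sun.
For the third value, ×(-2) each step: 2, -4, 8, -16, 32 → -64.
Fourth value goes 1, 4, 9, 16, 25 → 36 (perfect squares: 1², 2², 3², …).
So the next tuple is {27,Sun,-64,36}.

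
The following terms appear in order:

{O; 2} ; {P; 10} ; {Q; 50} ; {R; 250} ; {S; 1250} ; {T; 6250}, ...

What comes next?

Letter: letters move forward 1 place in the alphabet, so O, P, Q, R, S, T → U.
Second slot: ×5 each step; 2, 10, 50, 250, 1250, 6250 → 31250.
So the next term is {U; 31250}.

{U; 31250}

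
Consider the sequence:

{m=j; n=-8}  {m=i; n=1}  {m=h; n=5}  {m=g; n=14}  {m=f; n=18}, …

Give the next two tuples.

M: letters move back 1 place in the alphabet, so j, i, h, g, f → e → d.
N: alternating steps +9, +4, +9, +4, …, so -8, 1, 5, 14, 18 → 27 → 31.
So the next two tuples are {m=e; n=27} and {m=d; n=31}.

{m=e; n=27}, {m=d; n=31}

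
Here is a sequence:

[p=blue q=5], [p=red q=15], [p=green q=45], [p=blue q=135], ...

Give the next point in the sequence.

[p=red q=405]

P: repeats blue → red → green; blue, red, green, blue → red.
Q — ×3 each step: 5, 15, 45, 135 → 405.
Combining the parts gives [p=red q=405].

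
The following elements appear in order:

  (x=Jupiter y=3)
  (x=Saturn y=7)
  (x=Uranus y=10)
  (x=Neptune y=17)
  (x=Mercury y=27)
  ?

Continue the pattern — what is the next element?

X — runs through the planets Mercury→Neptune: Jupiter, Saturn, Uranus, Neptune, Mercury → Venus.
Y: 3, 7, 10, 17, 27 → 44 (each term is the sum of the two before it).
Putting it together: (x=Venus y=44).

(x=Venus y=44)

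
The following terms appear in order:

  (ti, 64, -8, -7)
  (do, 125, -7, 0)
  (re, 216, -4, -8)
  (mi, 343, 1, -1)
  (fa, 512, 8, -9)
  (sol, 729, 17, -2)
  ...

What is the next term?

Note — runs through the solfège scale do→ti: ti, do, re, mi, fa, sol → la.
Second component goes 64, 125, 216, 343, 512, 729 → 1000 (perfect cubes: 4³, 5³, 6³, …).
Third component: -8, -7, -4, 1, 8, 17 → 28 (differences are 1, 3, 5, … (increasing by 2 each time)).
Fourth component goes -7, 0, -8, -1, -9, -2 → -10 (alternating steps +7, −8, +7, −8, …).
Putting it together: (la, 1000, 28, -10).

(la, 1000, 28, -10)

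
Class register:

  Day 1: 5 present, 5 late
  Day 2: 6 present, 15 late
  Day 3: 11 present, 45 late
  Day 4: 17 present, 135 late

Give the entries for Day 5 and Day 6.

Present: each term is the sum of the two before it, so 5, 6, 11, 17 → 28 → 45.
Late: ×3 each step; 5, 15, 45, 135 → 405 → 1215.
Putting the parts together: 28 present, 405 late and then 45 present, 1215 late.

28 present, 405 late; 45 present, 1215 late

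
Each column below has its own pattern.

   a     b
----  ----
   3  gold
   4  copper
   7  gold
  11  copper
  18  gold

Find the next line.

Column a — each term is the sum of the two before it: 3, 4, 7, 11, 18 → 29.
For the column b, alternates gold ↔ copper: gold, copper, gold, copper, gold → copper.
So the next line is 29  copper.

29  copper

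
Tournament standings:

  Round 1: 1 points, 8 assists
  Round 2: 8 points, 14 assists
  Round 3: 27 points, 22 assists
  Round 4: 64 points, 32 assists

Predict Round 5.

Points: perfect cubes: 1³, 2³, 3³, …, so 1, 8, 27, 64 → 125.
Assists: differences are 6, 8, 10, … (increasing by 2 each time); 8, 14, 22, 32 → 44.
Combining the parts gives 125 points, 44 assists.

125 points, 44 assists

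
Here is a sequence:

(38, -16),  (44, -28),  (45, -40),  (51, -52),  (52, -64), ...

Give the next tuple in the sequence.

For the first slot, alternating steps +6, +1, +6, +1, …: 38, 44, 45, 51, 52 → 58.
For the second slot, −12 each step: -16, -28, -40, -52, -64 → -76.
Combining the parts gives (58, -76).

(58, -76)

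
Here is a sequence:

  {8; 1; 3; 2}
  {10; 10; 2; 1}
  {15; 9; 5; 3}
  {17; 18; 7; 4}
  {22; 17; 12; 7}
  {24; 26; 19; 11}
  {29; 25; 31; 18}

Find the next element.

First value: 8, 10, 15, 17, 22, 24, 29 → 31 (alternating steps +2, +5, +2, +5, …).
Second value goes 1, 10, 9, 18, 17, 26, 25 → 34 (alternating steps +9, −1, +9, −1, …).
Third value: each term is the sum of the two before it, so 3, 2, 5, 7, 12, 19, 31 → 50.
For the fourth value, each term is the sum of the two before it: 2, 1, 3, 4, 7, 11, 18 → 29.
Putting it together: {31; 34; 50; 29}.

{31; 34; 50; 29}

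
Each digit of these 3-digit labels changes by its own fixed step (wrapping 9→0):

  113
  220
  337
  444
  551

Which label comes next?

First digit: 1, 2, 3, 4, 5 → 6 (+1 each step, mod 10).
Second digit: +1 each step, mod 10, so 1, 2, 3, 4, 5 → 6.
Third digit: 3, 0, 7, 4, 1 → 8 (−3 each step, mod 10).
Putting it together: 668.

668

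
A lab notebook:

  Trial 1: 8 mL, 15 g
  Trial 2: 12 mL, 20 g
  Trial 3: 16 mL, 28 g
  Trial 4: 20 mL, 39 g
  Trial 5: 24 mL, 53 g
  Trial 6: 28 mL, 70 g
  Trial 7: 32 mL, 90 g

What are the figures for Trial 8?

ML: 8, 12, 16, 20, 24, 28, 32 → 36 (+4 each step).
G — differences are 5, 8, 11, … (increasing by 3 each time): 15, 20, 28, 39, 53, 70, 90 → 113.
So the next record is 36 mL, 113 g.

36 mL, 113 g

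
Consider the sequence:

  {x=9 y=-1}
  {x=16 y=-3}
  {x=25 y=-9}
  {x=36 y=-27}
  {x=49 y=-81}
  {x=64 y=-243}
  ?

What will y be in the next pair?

-729

Y goes -1, -3, -9, -27, -81, -243 → -729 (×3 each step).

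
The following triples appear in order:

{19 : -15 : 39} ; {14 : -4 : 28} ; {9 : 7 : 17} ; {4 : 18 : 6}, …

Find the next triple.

{-1 : 29 : -5}

For the first coordinate, −5 each step: 19, 14, 9, 4 → -1.
Second coordinate — +11 each step: -15, -4, 7, 18 → 29.
Third coordinate goes 39, 28, 17, 6 → -5 (together with the second coordinate always sums to 24).
Putting it together: {-1 : 29 : -5}.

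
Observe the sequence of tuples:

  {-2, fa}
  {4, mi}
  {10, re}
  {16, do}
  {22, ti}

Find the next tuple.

First value: +6 each step, so -2, 4, 10, 16, 22 → 28.
Note: fa, mi, re, do, ti → la (runs backward through the solfège scale do→ti).
Combining the parts gives {28, la}.

{28, la}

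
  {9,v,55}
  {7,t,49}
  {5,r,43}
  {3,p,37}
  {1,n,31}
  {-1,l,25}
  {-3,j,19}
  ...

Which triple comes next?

First coordinate: −2 each step, so 9, 7, 5, 3, 1, -1, -3 → -5.
Letter — letters move back 2 places in the alphabet: v, t, r, p, n, l, j → h.
Third coordinate goes 55, 49, 43, 37, 31, 25, 19 → 13 (−6 each step).
Putting it together: {-5,h,13}.

{-5,h,13}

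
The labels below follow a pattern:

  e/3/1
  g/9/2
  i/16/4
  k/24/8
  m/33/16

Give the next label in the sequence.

Letter goes e, g, i, k, m → o (letters move forward 2 places in the alphabet).
Second component goes 3, 9, 16, 24, 33 → 43 (differences are 6, 7, 8, … (increasing by 1 each time)).
Third component: 1, 2, 4, 8, 16 → 32 (×2 each step).
Putting it together: o/43/32.

o/43/32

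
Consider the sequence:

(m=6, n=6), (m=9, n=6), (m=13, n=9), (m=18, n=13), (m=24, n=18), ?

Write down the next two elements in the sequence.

M: 6, 9, 13, 18, 24 → 31 → 39 (differences are 3, 4, 5, … (increasing by 1 each time)).
N — always the previous value of the m: 6, 6, 9, 13, 18 → 24 → 31.
So the next two elements are (m=31, n=24) and (m=39, n=31).

(m=31, n=24), (m=39, n=31)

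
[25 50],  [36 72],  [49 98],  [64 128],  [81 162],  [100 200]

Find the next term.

[121 242]

First component goes 25, 36, 49, 64, 81, 100 → 121 (perfect squares: 5², 6², 7², …).
Second component — always 2 × the first component: 50, 72, 98, 128, 162, 200 → 242.
Combining the parts gives [121 242].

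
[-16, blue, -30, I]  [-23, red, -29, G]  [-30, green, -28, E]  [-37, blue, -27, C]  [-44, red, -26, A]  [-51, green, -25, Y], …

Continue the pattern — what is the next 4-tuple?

[-58, blue, -24, W]

First part goes -16, -23, -30, -37, -44, -51 → -58 (−7 each step).
Colour: blue, red, green, blue, red, green → blue (repeats blue → red → green).
Third part goes -30, -29, -28, -27, -26, -25 → -24 (+1 each step).
Letter goes I, G, E, C, A, Y → W (letters move back 2 places in the alphabet, wrapping A→Z).
Putting it together: [-58, blue, -24, W].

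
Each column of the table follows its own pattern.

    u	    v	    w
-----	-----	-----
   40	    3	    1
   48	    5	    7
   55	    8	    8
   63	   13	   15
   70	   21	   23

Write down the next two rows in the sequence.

Column u: alternating steps +8, +7, +8, +7, …, so 40, 48, 55, 63, 70 → 78 → 85.
For the column v, each term is the sum of the two before it: 3, 5, 8, 13, 21 → 34 → 55.
Column w — each term is the sum of the two before it: 1, 7, 8, 15, 23 → 38 → 61.
So the next two rows are 78  34  38 and 85  55  61.

78  34  38; 85  55  61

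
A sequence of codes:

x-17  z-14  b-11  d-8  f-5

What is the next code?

h-2

Letter goes x, z, b, d, f → h (letters move forward 2 places in the alphabet, wrapping Z→A).
Second component — −3 each step: 17, 14, 11, 8, 5 → 2.
Putting it together: h-2.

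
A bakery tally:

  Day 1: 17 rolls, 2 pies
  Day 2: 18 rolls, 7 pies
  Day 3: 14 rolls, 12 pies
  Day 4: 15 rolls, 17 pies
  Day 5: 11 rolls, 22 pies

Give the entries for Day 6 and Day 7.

12 rolls, 27 pies; 8 rolls, 32 pies

Rolls goes 17, 18, 14, 15, 11 → 12 → 8 (alternating steps +1, −4, +1, −4, …).
For the pies, +5 each step: 2, 7, 12, 17, 22 → 27 → 32.
So the next two rows are 12 rolls, 27 pies and 8 rolls, 32 pies.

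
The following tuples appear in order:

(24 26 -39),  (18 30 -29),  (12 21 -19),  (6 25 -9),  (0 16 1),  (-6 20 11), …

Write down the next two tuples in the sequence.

(-12 11 21), (-18 15 31)

First slot goes 24, 18, 12, 6, 0, -6 → -12 → -18 (−6 each step).
Second slot: 26, 30, 21, 25, 16, 20 → 11 → 15 (alternating steps +4, −9, +4, −9, …).
Third slot goes -39, -29, -19, -9, 1, 11 → 21 → 31 (+10 each step).
So the next two tuples are (-12 11 21) and (-18 15 31).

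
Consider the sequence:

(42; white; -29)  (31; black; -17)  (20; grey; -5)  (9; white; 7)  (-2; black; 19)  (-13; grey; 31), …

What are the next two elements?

First value: −11 each step; 42, 31, 20, 9, -2, -13 → -24 → -35.
Shade: repeats white → black → grey; white, black, grey, white, black, grey → white → black.
Third value: -29, -17, -5, 7, 19, 31 → 43 → 55 (+12 each step).
So the next two elements are (-24; white; 43) and (-35; black; 55).

(-24; white; 43), (-35; black; 55)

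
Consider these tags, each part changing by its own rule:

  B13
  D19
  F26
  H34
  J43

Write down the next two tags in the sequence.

L53 then N64

Letter — letters move forward 2 places in the alphabet: B, D, F, H, J → L → N.
For the second component, differences are 6, 7, 8, … (increasing by 1 each time): 13, 19, 26, 34, 43 → 53 → 64.
So the next two tags are L53 and N64.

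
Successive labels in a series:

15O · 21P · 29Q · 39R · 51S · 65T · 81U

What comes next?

99V

First component: differences are 6, 8, 10, … (increasing by 2 each time); 15, 21, 29, 39, 51, 65, 81 → 99.
Letter: letters move forward 1 place in the alphabet, so O, P, Q, R, S, T, U → V.
Putting it together: 99V.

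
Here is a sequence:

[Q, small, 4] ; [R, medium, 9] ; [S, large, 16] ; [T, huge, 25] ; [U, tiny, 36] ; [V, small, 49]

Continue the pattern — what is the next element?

Letter goes Q, R, S, T, U, V → W (letters move forward 1 place in the alphabet).
Size goes small, medium, large, huge, tiny, small → medium (repeats small → medium → large → huge → tiny).
Third component: perfect squares: 2², 3², 4², …; 4, 9, 16, 25, 36, 49 → 64.
So the next element is [W, medium, 64].

[W, medium, 64]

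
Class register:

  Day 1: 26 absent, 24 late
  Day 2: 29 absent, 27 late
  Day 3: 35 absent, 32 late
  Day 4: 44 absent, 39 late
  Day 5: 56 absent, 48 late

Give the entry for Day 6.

Absent: differences are 3, 6, 9, … (increasing by 3 each time), so 26, 29, 35, 44, 56 → 71.
Late: 24, 27, 32, 39, 48 → 59 (differences are 3, 5, 7, … (increasing by 2 each time)).
Putting it together: 71 absent, 59 late.

71 absent, 59 late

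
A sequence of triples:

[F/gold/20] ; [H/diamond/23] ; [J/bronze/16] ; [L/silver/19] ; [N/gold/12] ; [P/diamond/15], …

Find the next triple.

[R/bronze/8]

Letter: letters move forward 2 places in the alphabet, so F, H, J, L, N, P → R.
Rank: repeats gold → diamond → bronze → silver, so gold, diamond, bronze, silver, gold, diamond → bronze.
Third coordinate: 20, 23, 16, 19, 12, 15 → 8 (alternating steps +3, −7, +3, −7, …).
Combining the parts gives [R/bronze/8].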